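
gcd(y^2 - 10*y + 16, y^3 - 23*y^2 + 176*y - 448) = y - 8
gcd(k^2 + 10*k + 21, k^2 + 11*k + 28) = k + 7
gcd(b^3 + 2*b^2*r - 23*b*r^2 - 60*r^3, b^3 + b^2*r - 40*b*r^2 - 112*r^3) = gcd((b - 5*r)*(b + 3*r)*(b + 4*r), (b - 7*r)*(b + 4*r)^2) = b + 4*r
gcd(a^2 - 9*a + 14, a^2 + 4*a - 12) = a - 2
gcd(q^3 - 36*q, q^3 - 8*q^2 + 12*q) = q^2 - 6*q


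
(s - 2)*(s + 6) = s^2 + 4*s - 12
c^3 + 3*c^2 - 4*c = c*(c - 1)*(c + 4)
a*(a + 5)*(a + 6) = a^3 + 11*a^2 + 30*a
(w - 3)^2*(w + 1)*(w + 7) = w^4 + 2*w^3 - 32*w^2 + 30*w + 63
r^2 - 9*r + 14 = (r - 7)*(r - 2)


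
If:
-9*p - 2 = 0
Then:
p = -2/9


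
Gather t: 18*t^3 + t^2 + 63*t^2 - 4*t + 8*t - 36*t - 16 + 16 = 18*t^3 + 64*t^2 - 32*t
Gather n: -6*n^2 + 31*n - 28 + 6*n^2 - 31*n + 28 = 0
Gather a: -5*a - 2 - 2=-5*a - 4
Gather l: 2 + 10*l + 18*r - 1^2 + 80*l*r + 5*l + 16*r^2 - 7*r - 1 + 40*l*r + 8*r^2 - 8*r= l*(120*r + 15) + 24*r^2 + 3*r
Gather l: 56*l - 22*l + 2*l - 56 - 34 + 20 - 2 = 36*l - 72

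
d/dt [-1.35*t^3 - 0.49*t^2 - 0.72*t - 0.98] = -4.05*t^2 - 0.98*t - 0.72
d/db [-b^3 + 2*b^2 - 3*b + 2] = -3*b^2 + 4*b - 3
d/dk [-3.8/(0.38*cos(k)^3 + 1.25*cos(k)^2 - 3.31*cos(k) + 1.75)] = (-4.332*cos(k)^2 - 9.5*cos(k) + 12.578)*sin(k)/(0.38*cos(k)^3 + 1.25*cos(k)^2 - 3.31*cos(k) + 1.75)^2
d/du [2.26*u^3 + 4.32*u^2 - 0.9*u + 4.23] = 6.78*u^2 + 8.64*u - 0.9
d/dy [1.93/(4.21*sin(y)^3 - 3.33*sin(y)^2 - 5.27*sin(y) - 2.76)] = (-24.3759*sin(y)^2 + 12.8538*sin(y) + 10.1711)*cos(y)/(-4.21*sin(y)^3 + 3.33*sin(y)^2 + 5.27*sin(y) + 2.76)^2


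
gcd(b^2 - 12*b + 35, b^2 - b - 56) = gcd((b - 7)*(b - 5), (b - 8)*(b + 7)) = 1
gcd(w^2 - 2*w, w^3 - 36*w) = w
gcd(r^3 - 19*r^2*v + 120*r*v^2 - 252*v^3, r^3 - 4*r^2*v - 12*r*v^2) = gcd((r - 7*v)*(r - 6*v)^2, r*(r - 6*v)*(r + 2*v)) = r - 6*v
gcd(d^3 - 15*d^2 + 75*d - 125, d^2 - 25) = d - 5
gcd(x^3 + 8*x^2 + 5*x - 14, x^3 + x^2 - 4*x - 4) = x + 2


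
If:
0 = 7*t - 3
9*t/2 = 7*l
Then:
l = 27/98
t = 3/7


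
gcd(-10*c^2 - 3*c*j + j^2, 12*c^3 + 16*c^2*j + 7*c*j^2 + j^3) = 2*c + j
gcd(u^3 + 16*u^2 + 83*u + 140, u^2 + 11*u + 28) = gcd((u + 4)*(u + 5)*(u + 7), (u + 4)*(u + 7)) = u^2 + 11*u + 28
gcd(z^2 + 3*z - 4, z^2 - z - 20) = z + 4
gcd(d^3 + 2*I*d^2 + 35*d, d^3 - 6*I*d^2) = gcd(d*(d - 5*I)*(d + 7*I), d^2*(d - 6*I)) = d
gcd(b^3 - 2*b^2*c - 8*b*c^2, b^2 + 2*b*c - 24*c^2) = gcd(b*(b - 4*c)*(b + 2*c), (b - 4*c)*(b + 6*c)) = b - 4*c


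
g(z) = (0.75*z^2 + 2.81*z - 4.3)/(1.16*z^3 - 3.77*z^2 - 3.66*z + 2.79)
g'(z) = (1.5*z + 2.81)/(1.16*z^3 - 3.77*z^2 - 3.66*z + 2.79) + (-3.48*z^2 + 7.54*z + 3.66)*(0.75*z^2 + 2.81*z - 4.3)/(1.16*z^3 - 3.77*z^2 - 3.66*z + 2.79)^2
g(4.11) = 4.33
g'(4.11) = -20.78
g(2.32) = -0.54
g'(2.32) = -0.43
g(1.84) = -0.36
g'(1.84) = -0.37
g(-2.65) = 0.18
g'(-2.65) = 0.24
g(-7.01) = -0.02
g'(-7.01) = 0.00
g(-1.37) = 2.99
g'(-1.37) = 17.18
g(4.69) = 1.13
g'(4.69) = -1.46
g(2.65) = -0.71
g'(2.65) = -0.62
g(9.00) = 0.16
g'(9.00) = -0.03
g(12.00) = 0.10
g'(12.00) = -0.01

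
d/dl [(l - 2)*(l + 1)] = 2*l - 1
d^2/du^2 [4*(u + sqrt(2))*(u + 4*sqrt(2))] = 8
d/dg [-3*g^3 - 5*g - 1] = -9*g^2 - 5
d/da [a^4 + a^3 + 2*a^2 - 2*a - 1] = 4*a^3 + 3*a^2 + 4*a - 2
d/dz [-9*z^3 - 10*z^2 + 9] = z*(-27*z - 20)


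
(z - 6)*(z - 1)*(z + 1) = z^3 - 6*z^2 - z + 6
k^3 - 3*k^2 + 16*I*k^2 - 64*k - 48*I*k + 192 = (k - 3)*(k + 8*I)^2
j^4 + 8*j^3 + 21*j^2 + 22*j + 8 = (j + 1)^2*(j + 2)*(j + 4)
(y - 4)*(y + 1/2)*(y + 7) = y^3 + 7*y^2/2 - 53*y/2 - 14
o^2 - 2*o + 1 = (o - 1)^2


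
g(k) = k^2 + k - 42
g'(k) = 2*k + 1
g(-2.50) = -38.25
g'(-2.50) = -4.00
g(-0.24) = -42.18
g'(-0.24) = 0.52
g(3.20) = -28.56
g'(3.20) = 7.40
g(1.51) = -38.21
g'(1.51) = 4.02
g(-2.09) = -39.72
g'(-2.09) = -3.18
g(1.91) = -36.44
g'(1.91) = 4.82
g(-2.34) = -38.86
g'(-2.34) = -3.68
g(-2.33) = -38.90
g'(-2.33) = -3.66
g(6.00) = 0.00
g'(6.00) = 13.00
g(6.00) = 0.00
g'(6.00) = 13.00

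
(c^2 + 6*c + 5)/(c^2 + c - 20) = (c + 1)/(c - 4)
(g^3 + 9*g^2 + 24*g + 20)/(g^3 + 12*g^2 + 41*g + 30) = (g^2 + 4*g + 4)/(g^2 + 7*g + 6)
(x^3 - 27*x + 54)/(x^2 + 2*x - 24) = (x^2 - 6*x + 9)/(x - 4)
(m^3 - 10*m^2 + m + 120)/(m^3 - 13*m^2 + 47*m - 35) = (m^2 - 5*m - 24)/(m^2 - 8*m + 7)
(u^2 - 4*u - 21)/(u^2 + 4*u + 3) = (u - 7)/(u + 1)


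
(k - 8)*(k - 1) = k^2 - 9*k + 8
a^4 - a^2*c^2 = a^2*(a - c)*(a + c)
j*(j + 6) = j^2 + 6*j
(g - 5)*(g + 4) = g^2 - g - 20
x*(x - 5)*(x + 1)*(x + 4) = x^4 - 21*x^2 - 20*x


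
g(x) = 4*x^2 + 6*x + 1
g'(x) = 8*x + 6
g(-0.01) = 0.94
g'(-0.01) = 5.92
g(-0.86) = -1.20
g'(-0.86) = -0.88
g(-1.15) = -0.61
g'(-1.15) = -3.20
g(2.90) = 52.04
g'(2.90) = 29.20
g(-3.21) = 22.96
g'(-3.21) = -19.68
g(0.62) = 6.26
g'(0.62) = 10.96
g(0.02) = 1.12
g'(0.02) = 6.16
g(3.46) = 69.65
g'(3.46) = 33.68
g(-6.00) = 109.00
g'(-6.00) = -42.00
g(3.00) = 55.00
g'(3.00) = 30.00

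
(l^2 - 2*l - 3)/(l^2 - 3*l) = (l + 1)/l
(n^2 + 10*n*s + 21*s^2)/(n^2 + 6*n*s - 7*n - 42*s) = (n^2 + 10*n*s + 21*s^2)/(n^2 + 6*n*s - 7*n - 42*s)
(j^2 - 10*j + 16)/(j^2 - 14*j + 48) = (j - 2)/(j - 6)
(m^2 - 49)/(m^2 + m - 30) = (m^2 - 49)/(m^2 + m - 30)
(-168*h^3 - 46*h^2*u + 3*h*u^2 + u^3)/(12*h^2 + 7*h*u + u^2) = (-42*h^2 - h*u + u^2)/(3*h + u)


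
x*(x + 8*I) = x^2 + 8*I*x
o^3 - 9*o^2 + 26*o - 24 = (o - 4)*(o - 3)*(o - 2)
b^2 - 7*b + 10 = (b - 5)*(b - 2)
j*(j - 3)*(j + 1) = j^3 - 2*j^2 - 3*j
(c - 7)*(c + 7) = c^2 - 49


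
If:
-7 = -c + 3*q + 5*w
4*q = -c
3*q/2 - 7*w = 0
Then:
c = 392/113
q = -98/113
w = -21/113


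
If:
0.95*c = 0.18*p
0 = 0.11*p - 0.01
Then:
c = 0.02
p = 0.09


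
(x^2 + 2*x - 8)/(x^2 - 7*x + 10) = (x + 4)/(x - 5)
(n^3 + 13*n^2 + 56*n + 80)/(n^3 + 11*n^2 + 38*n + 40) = (n + 4)/(n + 2)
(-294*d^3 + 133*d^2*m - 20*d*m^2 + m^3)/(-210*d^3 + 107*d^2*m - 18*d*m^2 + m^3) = (7*d - m)/(5*d - m)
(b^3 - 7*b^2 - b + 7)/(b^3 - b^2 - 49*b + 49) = (b + 1)/(b + 7)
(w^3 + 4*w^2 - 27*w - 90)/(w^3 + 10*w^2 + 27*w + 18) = (w - 5)/(w + 1)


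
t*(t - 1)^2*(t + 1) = t^4 - t^3 - t^2 + t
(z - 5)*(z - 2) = z^2 - 7*z + 10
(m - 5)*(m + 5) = m^2 - 25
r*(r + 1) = r^2 + r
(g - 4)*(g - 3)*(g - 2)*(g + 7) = g^4 - 2*g^3 - 37*g^2 + 158*g - 168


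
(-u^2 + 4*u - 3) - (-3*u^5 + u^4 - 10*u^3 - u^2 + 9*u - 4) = 3*u^5 - u^4 + 10*u^3 - 5*u + 1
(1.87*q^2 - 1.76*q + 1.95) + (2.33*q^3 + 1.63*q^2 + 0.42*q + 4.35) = 2.33*q^3 + 3.5*q^2 - 1.34*q + 6.3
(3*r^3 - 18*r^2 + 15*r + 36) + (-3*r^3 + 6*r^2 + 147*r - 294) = -12*r^2 + 162*r - 258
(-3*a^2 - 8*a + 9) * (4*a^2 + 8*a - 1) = -12*a^4 - 56*a^3 - 25*a^2 + 80*a - 9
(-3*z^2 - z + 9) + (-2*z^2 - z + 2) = -5*z^2 - 2*z + 11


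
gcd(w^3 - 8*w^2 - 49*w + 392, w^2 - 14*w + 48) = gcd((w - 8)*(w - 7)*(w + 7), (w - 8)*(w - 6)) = w - 8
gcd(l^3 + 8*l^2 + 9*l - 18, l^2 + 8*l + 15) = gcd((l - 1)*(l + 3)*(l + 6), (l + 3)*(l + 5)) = l + 3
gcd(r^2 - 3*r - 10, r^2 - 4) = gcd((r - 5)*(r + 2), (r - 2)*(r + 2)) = r + 2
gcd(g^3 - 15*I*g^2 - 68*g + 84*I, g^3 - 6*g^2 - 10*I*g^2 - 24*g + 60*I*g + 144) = g - 6*I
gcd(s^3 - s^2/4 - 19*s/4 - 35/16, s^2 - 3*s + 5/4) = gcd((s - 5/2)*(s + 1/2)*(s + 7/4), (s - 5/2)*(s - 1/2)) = s - 5/2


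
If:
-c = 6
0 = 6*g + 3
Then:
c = -6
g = -1/2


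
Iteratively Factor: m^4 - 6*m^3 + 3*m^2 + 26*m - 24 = (m - 1)*(m^3 - 5*m^2 - 2*m + 24) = (m - 1)*(m + 2)*(m^2 - 7*m + 12) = (m - 3)*(m - 1)*(m + 2)*(m - 4)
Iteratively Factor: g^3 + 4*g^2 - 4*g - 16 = (g + 4)*(g^2 - 4) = (g - 2)*(g + 4)*(g + 2)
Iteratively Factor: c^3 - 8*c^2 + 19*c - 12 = (c - 4)*(c^2 - 4*c + 3) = (c - 4)*(c - 3)*(c - 1)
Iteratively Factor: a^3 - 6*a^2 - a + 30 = (a - 5)*(a^2 - a - 6) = (a - 5)*(a + 2)*(a - 3)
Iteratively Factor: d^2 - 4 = (d - 2)*(d + 2)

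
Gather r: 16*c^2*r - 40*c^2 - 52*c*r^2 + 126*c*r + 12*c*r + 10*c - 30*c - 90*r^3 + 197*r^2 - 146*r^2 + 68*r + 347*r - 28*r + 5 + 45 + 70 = -40*c^2 - 20*c - 90*r^3 + r^2*(51 - 52*c) + r*(16*c^2 + 138*c + 387) + 120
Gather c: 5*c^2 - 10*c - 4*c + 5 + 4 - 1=5*c^2 - 14*c + 8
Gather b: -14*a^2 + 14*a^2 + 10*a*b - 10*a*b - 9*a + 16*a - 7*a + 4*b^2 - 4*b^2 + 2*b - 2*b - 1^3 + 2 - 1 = 0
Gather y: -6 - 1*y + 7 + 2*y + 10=y + 11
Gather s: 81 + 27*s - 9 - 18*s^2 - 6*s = -18*s^2 + 21*s + 72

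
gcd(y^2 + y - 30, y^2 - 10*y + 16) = 1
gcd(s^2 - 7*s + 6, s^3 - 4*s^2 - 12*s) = s - 6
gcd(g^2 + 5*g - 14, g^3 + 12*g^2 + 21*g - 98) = g^2 + 5*g - 14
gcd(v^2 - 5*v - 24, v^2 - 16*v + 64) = v - 8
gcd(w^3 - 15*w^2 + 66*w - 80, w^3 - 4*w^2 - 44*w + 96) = w^2 - 10*w + 16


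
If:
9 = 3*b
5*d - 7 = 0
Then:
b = 3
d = 7/5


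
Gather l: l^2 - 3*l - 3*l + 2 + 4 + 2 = l^2 - 6*l + 8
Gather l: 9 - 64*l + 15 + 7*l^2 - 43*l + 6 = 7*l^2 - 107*l + 30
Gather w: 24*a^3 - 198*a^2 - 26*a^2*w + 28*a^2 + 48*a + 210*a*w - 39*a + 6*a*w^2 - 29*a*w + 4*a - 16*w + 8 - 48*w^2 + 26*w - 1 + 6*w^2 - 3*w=24*a^3 - 170*a^2 + 13*a + w^2*(6*a - 42) + w*(-26*a^2 + 181*a + 7) + 7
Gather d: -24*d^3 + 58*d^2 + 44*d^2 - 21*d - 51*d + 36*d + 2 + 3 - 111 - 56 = -24*d^3 + 102*d^2 - 36*d - 162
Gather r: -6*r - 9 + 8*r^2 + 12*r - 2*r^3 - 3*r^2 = -2*r^3 + 5*r^2 + 6*r - 9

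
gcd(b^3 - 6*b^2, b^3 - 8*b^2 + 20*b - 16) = 1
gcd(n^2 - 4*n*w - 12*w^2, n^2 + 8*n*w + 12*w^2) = n + 2*w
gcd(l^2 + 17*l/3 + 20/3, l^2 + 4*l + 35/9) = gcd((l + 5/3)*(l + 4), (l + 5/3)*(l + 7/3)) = l + 5/3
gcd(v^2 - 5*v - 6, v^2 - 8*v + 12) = v - 6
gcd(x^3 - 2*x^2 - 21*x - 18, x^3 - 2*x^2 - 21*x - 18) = x^3 - 2*x^2 - 21*x - 18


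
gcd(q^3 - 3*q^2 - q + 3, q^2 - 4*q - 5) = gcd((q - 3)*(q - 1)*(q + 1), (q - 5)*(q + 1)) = q + 1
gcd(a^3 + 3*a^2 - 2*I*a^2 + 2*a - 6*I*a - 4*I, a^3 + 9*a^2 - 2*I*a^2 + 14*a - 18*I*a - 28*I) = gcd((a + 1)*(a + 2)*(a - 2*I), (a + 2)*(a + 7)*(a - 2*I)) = a^2 + a*(2 - 2*I) - 4*I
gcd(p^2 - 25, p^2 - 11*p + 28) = 1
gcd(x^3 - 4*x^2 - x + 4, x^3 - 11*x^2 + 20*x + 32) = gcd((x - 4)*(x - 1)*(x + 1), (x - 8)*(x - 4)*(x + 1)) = x^2 - 3*x - 4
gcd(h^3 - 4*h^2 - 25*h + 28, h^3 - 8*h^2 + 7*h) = h^2 - 8*h + 7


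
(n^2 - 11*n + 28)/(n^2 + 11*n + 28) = (n^2 - 11*n + 28)/(n^2 + 11*n + 28)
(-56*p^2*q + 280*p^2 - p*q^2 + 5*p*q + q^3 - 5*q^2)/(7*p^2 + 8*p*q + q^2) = (-8*p*q + 40*p + q^2 - 5*q)/(p + q)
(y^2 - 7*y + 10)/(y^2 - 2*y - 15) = (y - 2)/(y + 3)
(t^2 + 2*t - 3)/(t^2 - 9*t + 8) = (t + 3)/(t - 8)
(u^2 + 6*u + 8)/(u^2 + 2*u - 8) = (u + 2)/(u - 2)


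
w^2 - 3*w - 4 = (w - 4)*(w + 1)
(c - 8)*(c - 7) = c^2 - 15*c + 56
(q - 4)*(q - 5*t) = q^2 - 5*q*t - 4*q + 20*t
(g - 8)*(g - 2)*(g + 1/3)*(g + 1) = g^4 - 26*g^3/3 + 3*g^2 + 18*g + 16/3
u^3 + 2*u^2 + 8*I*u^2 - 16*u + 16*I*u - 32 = (u + 2)*(u + 4*I)^2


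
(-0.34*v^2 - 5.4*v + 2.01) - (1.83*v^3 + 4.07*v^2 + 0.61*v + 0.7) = -1.83*v^3 - 4.41*v^2 - 6.01*v + 1.31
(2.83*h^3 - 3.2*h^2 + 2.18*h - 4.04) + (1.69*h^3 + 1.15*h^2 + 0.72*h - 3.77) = 4.52*h^3 - 2.05*h^2 + 2.9*h - 7.81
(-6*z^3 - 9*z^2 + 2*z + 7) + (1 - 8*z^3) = -14*z^3 - 9*z^2 + 2*z + 8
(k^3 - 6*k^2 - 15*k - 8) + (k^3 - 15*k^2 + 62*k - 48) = 2*k^3 - 21*k^2 + 47*k - 56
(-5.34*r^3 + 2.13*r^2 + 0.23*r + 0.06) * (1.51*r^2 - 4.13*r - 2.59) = -8.0634*r^5 + 25.2705*r^4 + 5.381*r^3 - 6.376*r^2 - 0.8435*r - 0.1554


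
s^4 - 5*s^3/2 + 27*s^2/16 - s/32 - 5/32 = (s - 5/4)*(s - 1)*(s - 1/2)*(s + 1/4)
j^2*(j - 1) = j^3 - j^2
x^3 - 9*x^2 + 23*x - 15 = (x - 5)*(x - 3)*(x - 1)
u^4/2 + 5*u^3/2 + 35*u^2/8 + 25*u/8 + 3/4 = (u/2 + 1)*(u + 1/2)*(u + 1)*(u + 3/2)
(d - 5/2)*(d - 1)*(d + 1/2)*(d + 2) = d^4 - d^3 - 21*d^2/4 + 11*d/4 + 5/2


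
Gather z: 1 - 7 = -6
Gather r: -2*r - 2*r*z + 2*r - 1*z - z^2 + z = -2*r*z - z^2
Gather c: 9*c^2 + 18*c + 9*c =9*c^2 + 27*c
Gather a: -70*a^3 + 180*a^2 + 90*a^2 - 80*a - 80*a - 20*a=-70*a^3 + 270*a^2 - 180*a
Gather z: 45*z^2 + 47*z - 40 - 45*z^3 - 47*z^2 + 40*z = -45*z^3 - 2*z^2 + 87*z - 40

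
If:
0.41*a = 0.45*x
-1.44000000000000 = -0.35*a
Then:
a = 4.11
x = 3.75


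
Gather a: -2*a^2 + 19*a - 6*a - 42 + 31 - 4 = -2*a^2 + 13*a - 15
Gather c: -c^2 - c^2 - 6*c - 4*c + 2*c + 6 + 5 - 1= -2*c^2 - 8*c + 10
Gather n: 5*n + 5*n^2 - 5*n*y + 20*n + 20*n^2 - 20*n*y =25*n^2 + n*(25 - 25*y)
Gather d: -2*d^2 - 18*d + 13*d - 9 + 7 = -2*d^2 - 5*d - 2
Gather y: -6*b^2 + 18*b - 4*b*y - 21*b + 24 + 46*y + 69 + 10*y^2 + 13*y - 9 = -6*b^2 - 3*b + 10*y^2 + y*(59 - 4*b) + 84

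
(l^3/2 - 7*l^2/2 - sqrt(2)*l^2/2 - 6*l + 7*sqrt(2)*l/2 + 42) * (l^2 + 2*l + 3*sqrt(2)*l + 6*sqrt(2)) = l^5/2 - 5*l^4/2 + sqrt(2)*l^4 - 16*l^3 - 5*sqrt(2)*l^3 - 32*sqrt(2)*l^2 + 45*l^2 + 126*l + 90*sqrt(2)*l + 252*sqrt(2)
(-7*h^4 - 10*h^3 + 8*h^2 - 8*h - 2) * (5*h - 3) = -35*h^5 - 29*h^4 + 70*h^3 - 64*h^2 + 14*h + 6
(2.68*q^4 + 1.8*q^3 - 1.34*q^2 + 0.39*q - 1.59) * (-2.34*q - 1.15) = -6.2712*q^5 - 7.294*q^4 + 1.0656*q^3 + 0.6284*q^2 + 3.2721*q + 1.8285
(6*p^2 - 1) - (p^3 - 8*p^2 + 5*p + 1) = -p^3 + 14*p^2 - 5*p - 2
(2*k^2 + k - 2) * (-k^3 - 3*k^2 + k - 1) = -2*k^5 - 7*k^4 + k^3 + 5*k^2 - 3*k + 2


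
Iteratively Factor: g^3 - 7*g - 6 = (g - 3)*(g^2 + 3*g + 2) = (g - 3)*(g + 1)*(g + 2)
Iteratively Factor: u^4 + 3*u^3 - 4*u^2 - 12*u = (u - 2)*(u^3 + 5*u^2 + 6*u) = (u - 2)*(u + 3)*(u^2 + 2*u) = u*(u - 2)*(u + 3)*(u + 2)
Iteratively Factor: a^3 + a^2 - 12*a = (a - 3)*(a^2 + 4*a) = a*(a - 3)*(a + 4)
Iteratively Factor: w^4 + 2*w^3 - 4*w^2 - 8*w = (w)*(w^3 + 2*w^2 - 4*w - 8) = w*(w + 2)*(w^2 - 4) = w*(w - 2)*(w + 2)*(w + 2)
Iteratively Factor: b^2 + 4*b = (b)*(b + 4)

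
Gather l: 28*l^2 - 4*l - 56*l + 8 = 28*l^2 - 60*l + 8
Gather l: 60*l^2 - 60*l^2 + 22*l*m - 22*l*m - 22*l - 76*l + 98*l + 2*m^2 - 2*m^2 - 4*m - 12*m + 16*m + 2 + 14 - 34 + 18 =0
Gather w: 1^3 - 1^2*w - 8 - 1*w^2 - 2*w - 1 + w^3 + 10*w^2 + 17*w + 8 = w^3 + 9*w^2 + 14*w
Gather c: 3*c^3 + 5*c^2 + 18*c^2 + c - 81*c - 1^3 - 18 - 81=3*c^3 + 23*c^2 - 80*c - 100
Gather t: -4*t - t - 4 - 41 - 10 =-5*t - 55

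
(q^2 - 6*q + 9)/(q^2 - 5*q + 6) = (q - 3)/(q - 2)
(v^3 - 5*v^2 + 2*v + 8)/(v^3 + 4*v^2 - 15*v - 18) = (v^2 - 6*v + 8)/(v^2 + 3*v - 18)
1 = 1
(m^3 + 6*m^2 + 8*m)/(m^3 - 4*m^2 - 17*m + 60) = m*(m + 2)/(m^2 - 8*m + 15)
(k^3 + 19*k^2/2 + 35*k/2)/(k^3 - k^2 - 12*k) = (k^2 + 19*k/2 + 35/2)/(k^2 - k - 12)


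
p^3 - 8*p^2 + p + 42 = (p - 7)*(p - 3)*(p + 2)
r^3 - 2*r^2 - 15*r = r*(r - 5)*(r + 3)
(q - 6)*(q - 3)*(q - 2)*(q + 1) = q^4 - 10*q^3 + 25*q^2 - 36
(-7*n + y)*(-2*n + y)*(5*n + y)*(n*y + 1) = 70*n^4*y - 31*n^3*y^2 + 70*n^3 - 4*n^2*y^3 - 31*n^2*y + n*y^4 - 4*n*y^2 + y^3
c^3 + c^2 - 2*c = c*(c - 1)*(c + 2)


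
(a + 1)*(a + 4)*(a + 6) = a^3 + 11*a^2 + 34*a + 24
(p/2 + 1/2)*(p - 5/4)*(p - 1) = p^3/2 - 5*p^2/8 - p/2 + 5/8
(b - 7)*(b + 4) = b^2 - 3*b - 28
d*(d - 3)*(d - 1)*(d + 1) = d^4 - 3*d^3 - d^2 + 3*d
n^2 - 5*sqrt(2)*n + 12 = (n - 3*sqrt(2))*(n - 2*sqrt(2))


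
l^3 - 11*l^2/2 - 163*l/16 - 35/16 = (l - 7)*(l + 1/4)*(l + 5/4)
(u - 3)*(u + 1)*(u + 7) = u^3 + 5*u^2 - 17*u - 21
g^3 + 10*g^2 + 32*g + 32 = (g + 2)*(g + 4)^2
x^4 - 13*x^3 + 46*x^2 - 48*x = x*(x - 8)*(x - 3)*(x - 2)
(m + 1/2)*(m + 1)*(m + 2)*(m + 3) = m^4 + 13*m^3/2 + 14*m^2 + 23*m/2 + 3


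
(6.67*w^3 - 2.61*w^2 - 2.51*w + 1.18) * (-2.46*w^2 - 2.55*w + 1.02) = -16.4082*w^5 - 10.5879*w^4 + 19.6335*w^3 + 0.8355*w^2 - 5.5692*w + 1.2036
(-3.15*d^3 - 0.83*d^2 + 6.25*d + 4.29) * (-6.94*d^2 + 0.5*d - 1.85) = 21.861*d^5 + 4.1852*d^4 - 37.9625*d^3 - 25.1121*d^2 - 9.4175*d - 7.9365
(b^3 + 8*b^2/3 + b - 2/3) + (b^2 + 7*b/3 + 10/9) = b^3 + 11*b^2/3 + 10*b/3 + 4/9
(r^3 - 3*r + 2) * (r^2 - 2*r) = r^5 - 2*r^4 - 3*r^3 + 8*r^2 - 4*r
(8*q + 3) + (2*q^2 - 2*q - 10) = 2*q^2 + 6*q - 7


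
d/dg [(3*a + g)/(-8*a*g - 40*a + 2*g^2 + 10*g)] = (-4*a*g - 20*a + g^2 + 5*g - (3*a + g)*(-4*a + 2*g + 5))/(2*(4*a*g + 20*a - g^2 - 5*g)^2)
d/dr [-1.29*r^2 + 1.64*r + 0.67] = 1.64 - 2.58*r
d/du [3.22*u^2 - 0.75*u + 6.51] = 6.44*u - 0.75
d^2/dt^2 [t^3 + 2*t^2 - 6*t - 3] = 6*t + 4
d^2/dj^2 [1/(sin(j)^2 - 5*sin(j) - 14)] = (-4*sin(j)^4 + 15*sin(j)^3 - 75*sin(j)^2 + 40*sin(j) + 78)/((sin(j) - 7)^3*(sin(j) + 2)^3)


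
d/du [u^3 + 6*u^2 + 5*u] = 3*u^2 + 12*u + 5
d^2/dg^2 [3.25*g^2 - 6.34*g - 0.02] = 6.50000000000000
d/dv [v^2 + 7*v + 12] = 2*v + 7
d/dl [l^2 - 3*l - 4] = 2*l - 3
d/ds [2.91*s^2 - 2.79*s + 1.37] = 5.82*s - 2.79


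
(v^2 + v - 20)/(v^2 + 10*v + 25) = (v - 4)/(v + 5)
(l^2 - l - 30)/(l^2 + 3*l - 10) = (l - 6)/(l - 2)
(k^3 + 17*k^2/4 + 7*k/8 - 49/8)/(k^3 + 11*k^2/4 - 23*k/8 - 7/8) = (4*k + 7)/(4*k + 1)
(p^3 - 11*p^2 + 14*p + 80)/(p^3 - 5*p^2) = 1 - 6/p - 16/p^2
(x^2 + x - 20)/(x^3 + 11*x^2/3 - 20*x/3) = 3*(x - 4)/(x*(3*x - 4))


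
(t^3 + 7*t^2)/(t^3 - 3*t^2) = (t + 7)/(t - 3)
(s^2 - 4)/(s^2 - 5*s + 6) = (s + 2)/(s - 3)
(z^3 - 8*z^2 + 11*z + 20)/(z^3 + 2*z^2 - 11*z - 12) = (z^2 - 9*z + 20)/(z^2 + z - 12)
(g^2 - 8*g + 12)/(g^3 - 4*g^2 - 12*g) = (g - 2)/(g*(g + 2))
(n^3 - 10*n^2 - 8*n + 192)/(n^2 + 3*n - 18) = (n^3 - 10*n^2 - 8*n + 192)/(n^2 + 3*n - 18)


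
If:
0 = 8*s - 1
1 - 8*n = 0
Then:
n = 1/8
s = 1/8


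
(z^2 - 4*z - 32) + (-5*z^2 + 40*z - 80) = -4*z^2 + 36*z - 112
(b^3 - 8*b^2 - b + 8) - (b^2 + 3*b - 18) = b^3 - 9*b^2 - 4*b + 26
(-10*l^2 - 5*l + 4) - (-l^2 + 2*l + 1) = -9*l^2 - 7*l + 3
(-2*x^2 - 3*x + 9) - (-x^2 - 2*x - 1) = -x^2 - x + 10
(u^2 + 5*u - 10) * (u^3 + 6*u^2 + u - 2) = u^5 + 11*u^4 + 21*u^3 - 57*u^2 - 20*u + 20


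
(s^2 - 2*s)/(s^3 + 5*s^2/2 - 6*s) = 2*(s - 2)/(2*s^2 + 5*s - 12)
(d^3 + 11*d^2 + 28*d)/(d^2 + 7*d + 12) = d*(d + 7)/(d + 3)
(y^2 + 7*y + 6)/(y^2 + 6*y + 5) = (y + 6)/(y + 5)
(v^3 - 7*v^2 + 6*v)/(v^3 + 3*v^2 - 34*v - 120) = v*(v - 1)/(v^2 + 9*v + 20)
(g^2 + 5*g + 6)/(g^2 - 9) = (g + 2)/(g - 3)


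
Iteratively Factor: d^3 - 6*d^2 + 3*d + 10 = (d + 1)*(d^2 - 7*d + 10) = (d - 5)*(d + 1)*(d - 2)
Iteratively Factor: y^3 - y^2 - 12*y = (y - 4)*(y^2 + 3*y) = y*(y - 4)*(y + 3)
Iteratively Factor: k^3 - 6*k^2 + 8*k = (k - 2)*(k^2 - 4*k) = k*(k - 2)*(k - 4)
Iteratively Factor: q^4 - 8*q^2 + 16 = (q + 2)*(q^3 - 2*q^2 - 4*q + 8) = (q - 2)*(q + 2)*(q^2 - 4) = (q - 2)*(q + 2)^2*(q - 2)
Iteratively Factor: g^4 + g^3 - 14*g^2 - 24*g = (g - 4)*(g^3 + 5*g^2 + 6*g) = (g - 4)*(g + 3)*(g^2 + 2*g) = (g - 4)*(g + 2)*(g + 3)*(g)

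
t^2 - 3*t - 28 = (t - 7)*(t + 4)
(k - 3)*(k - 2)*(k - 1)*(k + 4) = k^4 - 2*k^3 - 13*k^2 + 38*k - 24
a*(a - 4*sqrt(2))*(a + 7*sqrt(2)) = a^3 + 3*sqrt(2)*a^2 - 56*a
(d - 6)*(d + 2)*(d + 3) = d^3 - d^2 - 24*d - 36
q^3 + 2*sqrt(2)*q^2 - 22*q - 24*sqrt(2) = (q - 3*sqrt(2))*(q + sqrt(2))*(q + 4*sqrt(2))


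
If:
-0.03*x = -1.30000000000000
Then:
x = 43.33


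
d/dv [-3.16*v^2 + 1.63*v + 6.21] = 1.63 - 6.32*v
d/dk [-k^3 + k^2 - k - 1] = -3*k^2 + 2*k - 1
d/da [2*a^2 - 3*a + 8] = 4*a - 3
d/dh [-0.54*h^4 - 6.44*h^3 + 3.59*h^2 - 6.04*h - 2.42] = -2.16*h^3 - 19.32*h^2 + 7.18*h - 6.04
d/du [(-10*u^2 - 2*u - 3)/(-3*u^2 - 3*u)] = (8*u^2 - 6*u - 3)/(3*u^2*(u^2 + 2*u + 1))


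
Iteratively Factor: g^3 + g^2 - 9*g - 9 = (g + 3)*(g^2 - 2*g - 3) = (g - 3)*(g + 3)*(g + 1)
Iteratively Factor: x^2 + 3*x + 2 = (x + 1)*(x + 2)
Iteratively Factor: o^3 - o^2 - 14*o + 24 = (o - 2)*(o^2 + o - 12) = (o - 3)*(o - 2)*(o + 4)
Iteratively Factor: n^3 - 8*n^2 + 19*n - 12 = (n - 1)*(n^2 - 7*n + 12) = (n - 4)*(n - 1)*(n - 3)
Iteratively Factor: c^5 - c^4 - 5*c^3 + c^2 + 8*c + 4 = (c - 2)*(c^4 + c^3 - 3*c^2 - 5*c - 2) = (c - 2)*(c + 1)*(c^3 - 3*c - 2) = (c - 2)^2*(c + 1)*(c^2 + 2*c + 1) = (c - 2)^2*(c + 1)^2*(c + 1)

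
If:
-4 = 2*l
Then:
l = -2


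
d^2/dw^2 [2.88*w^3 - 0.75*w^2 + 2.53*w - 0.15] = 17.28*w - 1.5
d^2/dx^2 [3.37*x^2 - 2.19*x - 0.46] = 6.74000000000000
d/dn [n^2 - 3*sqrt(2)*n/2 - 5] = 2*n - 3*sqrt(2)/2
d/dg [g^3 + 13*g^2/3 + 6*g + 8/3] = 3*g^2 + 26*g/3 + 6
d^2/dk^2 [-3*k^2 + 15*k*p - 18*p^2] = -6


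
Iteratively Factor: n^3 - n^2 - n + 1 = (n + 1)*(n^2 - 2*n + 1) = (n - 1)*(n + 1)*(n - 1)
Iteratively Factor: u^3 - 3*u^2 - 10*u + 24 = (u - 2)*(u^2 - u - 12) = (u - 2)*(u + 3)*(u - 4)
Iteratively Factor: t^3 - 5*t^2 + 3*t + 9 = (t + 1)*(t^2 - 6*t + 9) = (t - 3)*(t + 1)*(t - 3)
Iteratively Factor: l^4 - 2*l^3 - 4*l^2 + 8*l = (l + 2)*(l^3 - 4*l^2 + 4*l) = (l - 2)*(l + 2)*(l^2 - 2*l) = l*(l - 2)*(l + 2)*(l - 2)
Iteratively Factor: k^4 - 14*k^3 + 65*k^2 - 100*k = (k - 5)*(k^3 - 9*k^2 + 20*k) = (k - 5)*(k - 4)*(k^2 - 5*k) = (k - 5)^2*(k - 4)*(k)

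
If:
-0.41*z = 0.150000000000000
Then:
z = -0.37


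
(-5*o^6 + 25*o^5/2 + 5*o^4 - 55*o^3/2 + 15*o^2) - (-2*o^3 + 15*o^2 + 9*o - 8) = -5*o^6 + 25*o^5/2 + 5*o^4 - 51*o^3/2 - 9*o + 8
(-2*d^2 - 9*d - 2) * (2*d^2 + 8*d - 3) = -4*d^4 - 34*d^3 - 70*d^2 + 11*d + 6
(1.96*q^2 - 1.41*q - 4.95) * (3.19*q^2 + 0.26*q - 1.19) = 6.2524*q^4 - 3.9883*q^3 - 18.4895*q^2 + 0.3909*q + 5.8905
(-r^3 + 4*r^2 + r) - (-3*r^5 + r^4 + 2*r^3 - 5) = 3*r^5 - r^4 - 3*r^3 + 4*r^2 + r + 5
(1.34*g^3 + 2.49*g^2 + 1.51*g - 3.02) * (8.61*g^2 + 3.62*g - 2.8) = 11.5374*g^5 + 26.2897*g^4 + 18.2629*g^3 - 27.508*g^2 - 15.1604*g + 8.456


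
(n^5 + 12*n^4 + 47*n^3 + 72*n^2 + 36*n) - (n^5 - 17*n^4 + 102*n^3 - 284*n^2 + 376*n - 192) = 29*n^4 - 55*n^3 + 356*n^2 - 340*n + 192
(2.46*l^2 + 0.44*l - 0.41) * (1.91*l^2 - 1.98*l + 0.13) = 4.6986*l^4 - 4.0304*l^3 - 1.3345*l^2 + 0.869*l - 0.0533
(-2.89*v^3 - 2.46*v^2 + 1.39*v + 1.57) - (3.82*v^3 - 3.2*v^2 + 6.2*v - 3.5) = -6.71*v^3 + 0.74*v^2 - 4.81*v + 5.07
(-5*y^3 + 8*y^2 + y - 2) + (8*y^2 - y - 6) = -5*y^3 + 16*y^2 - 8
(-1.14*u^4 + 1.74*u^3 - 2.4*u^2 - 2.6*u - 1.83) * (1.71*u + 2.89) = -1.9494*u^5 - 0.3192*u^4 + 0.9246*u^3 - 11.382*u^2 - 10.6433*u - 5.2887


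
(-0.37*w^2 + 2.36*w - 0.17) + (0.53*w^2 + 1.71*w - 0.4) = 0.16*w^2 + 4.07*w - 0.57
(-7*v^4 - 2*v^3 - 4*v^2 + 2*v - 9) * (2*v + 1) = -14*v^5 - 11*v^4 - 10*v^3 - 16*v - 9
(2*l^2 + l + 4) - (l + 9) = 2*l^2 - 5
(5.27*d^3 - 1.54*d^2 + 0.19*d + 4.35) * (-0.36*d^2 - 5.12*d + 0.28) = -1.8972*d^5 - 26.428*d^4 + 9.292*d^3 - 2.97*d^2 - 22.2188*d + 1.218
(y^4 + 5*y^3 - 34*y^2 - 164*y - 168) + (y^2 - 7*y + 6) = y^4 + 5*y^3 - 33*y^2 - 171*y - 162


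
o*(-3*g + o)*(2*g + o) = -6*g^2*o - g*o^2 + o^3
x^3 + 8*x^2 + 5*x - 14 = (x - 1)*(x + 2)*(x + 7)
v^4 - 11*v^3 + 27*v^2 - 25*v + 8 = (v - 8)*(v - 1)^3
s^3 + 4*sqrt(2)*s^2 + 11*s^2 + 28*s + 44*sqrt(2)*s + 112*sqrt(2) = (s + 4)*(s + 7)*(s + 4*sqrt(2))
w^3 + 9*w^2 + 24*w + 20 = (w + 2)^2*(w + 5)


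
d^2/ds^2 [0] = 0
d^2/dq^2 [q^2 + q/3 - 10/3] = 2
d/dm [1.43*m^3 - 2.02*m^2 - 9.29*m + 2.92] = 4.29*m^2 - 4.04*m - 9.29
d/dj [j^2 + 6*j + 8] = 2*j + 6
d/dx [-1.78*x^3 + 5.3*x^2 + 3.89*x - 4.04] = -5.34*x^2 + 10.6*x + 3.89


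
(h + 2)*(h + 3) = h^2 + 5*h + 6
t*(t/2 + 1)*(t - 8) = t^3/2 - 3*t^2 - 8*t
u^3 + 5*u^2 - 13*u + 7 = (u - 1)^2*(u + 7)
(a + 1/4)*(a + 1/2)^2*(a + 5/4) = a^4 + 5*a^3/2 + 33*a^2/16 + 11*a/16 + 5/64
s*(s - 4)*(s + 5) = s^3 + s^2 - 20*s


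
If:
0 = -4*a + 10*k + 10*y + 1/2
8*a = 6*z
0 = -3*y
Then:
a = 3*z/4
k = 3*z/10 - 1/20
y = 0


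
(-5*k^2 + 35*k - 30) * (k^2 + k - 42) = -5*k^4 + 30*k^3 + 215*k^2 - 1500*k + 1260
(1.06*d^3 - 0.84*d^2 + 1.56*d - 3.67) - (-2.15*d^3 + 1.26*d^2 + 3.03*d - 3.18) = 3.21*d^3 - 2.1*d^2 - 1.47*d - 0.49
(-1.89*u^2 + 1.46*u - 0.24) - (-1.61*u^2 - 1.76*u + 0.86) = -0.28*u^2 + 3.22*u - 1.1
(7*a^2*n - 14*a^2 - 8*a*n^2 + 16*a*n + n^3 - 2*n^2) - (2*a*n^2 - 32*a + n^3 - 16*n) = 7*a^2*n - 14*a^2 - 10*a*n^2 + 16*a*n + 32*a - 2*n^2 + 16*n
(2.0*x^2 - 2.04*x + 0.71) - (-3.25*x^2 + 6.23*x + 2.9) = 5.25*x^2 - 8.27*x - 2.19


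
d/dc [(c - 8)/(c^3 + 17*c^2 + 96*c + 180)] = (-2*c^2 + 19*c + 158)/(c^5 + 28*c^4 + 313*c^3 + 1746*c^2 + 4860*c + 5400)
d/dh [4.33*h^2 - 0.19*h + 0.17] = 8.66*h - 0.19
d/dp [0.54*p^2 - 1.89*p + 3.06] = 1.08*p - 1.89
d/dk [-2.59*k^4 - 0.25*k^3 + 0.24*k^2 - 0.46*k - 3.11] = -10.36*k^3 - 0.75*k^2 + 0.48*k - 0.46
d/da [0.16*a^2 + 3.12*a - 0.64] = 0.32*a + 3.12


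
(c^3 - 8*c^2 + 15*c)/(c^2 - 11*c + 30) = c*(c - 3)/(c - 6)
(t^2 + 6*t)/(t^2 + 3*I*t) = (t + 6)/(t + 3*I)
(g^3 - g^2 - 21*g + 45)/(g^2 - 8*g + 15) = (g^2 + 2*g - 15)/(g - 5)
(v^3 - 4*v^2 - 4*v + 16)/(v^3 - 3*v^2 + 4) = (v^2 - 2*v - 8)/(v^2 - v - 2)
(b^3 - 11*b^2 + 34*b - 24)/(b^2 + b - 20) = (b^2 - 7*b + 6)/(b + 5)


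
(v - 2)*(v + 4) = v^2 + 2*v - 8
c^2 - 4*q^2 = (c - 2*q)*(c + 2*q)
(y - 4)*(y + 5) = y^2 + y - 20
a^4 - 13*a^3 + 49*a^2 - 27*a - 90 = (a - 6)*(a - 5)*(a - 3)*(a + 1)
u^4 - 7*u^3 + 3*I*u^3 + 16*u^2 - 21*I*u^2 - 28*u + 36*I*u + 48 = (u - 4)*(u - 3)*(u - I)*(u + 4*I)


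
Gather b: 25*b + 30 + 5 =25*b + 35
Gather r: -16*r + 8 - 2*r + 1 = 9 - 18*r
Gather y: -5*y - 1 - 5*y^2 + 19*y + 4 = -5*y^2 + 14*y + 3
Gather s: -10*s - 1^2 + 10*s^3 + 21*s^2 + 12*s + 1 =10*s^3 + 21*s^2 + 2*s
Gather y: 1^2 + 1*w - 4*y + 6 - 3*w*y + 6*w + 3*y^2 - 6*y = 7*w + 3*y^2 + y*(-3*w - 10) + 7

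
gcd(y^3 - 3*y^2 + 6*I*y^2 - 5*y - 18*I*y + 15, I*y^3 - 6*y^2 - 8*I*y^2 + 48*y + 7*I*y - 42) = 1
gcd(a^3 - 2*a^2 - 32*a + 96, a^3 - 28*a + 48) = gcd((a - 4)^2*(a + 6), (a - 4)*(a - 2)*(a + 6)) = a^2 + 2*a - 24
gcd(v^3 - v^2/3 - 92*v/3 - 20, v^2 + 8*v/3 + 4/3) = v + 2/3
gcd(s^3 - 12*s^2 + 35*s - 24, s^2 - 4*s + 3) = s^2 - 4*s + 3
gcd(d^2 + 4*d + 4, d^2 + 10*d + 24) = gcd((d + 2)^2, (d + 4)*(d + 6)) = 1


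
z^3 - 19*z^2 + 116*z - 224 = (z - 8)*(z - 7)*(z - 4)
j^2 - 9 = (j - 3)*(j + 3)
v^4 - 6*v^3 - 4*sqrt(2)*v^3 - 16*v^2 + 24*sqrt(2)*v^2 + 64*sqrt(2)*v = v*(v - 8)*(v + 2)*(v - 4*sqrt(2))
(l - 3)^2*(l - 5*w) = l^3 - 5*l^2*w - 6*l^2 + 30*l*w + 9*l - 45*w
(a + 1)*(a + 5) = a^2 + 6*a + 5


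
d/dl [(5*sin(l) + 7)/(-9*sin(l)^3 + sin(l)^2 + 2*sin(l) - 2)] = 2*(45*sin(l)^3 + 92*sin(l)^2 - 7*sin(l) - 12)*cos(l)/(9*sin(l)^3 - sin(l)^2 - 2*sin(l) + 2)^2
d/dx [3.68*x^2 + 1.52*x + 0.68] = 7.36*x + 1.52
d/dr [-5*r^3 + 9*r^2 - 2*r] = -15*r^2 + 18*r - 2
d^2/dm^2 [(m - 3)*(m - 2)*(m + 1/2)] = 6*m - 9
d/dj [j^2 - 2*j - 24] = 2*j - 2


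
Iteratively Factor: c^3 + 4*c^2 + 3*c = (c)*(c^2 + 4*c + 3) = c*(c + 1)*(c + 3)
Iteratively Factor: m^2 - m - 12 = (m + 3)*(m - 4)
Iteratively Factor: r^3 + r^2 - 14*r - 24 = (r + 3)*(r^2 - 2*r - 8) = (r - 4)*(r + 3)*(r + 2)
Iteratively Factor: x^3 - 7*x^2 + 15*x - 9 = (x - 1)*(x^2 - 6*x + 9) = (x - 3)*(x - 1)*(x - 3)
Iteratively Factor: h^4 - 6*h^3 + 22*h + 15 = (h - 5)*(h^3 - h^2 - 5*h - 3) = (h - 5)*(h + 1)*(h^2 - 2*h - 3) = (h - 5)*(h + 1)^2*(h - 3)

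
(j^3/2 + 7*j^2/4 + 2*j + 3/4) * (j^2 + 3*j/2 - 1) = j^5/2 + 5*j^4/2 + 33*j^3/8 + 2*j^2 - 7*j/8 - 3/4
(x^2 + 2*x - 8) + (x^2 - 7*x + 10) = 2*x^2 - 5*x + 2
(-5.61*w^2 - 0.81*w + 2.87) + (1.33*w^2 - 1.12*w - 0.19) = -4.28*w^2 - 1.93*w + 2.68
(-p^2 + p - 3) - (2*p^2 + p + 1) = -3*p^2 - 4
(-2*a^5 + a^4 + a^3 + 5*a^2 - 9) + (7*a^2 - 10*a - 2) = -2*a^5 + a^4 + a^3 + 12*a^2 - 10*a - 11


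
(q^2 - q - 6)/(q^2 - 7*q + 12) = (q + 2)/(q - 4)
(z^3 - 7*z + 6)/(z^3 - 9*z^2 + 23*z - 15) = (z^2 + z - 6)/(z^2 - 8*z + 15)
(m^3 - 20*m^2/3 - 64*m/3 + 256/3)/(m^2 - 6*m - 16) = (3*m^2 + 4*m - 32)/(3*(m + 2))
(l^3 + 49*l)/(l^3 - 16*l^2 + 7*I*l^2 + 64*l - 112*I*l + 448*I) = l*(l - 7*I)/(l^2 - 16*l + 64)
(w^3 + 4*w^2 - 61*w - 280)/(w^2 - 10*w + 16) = (w^2 + 12*w + 35)/(w - 2)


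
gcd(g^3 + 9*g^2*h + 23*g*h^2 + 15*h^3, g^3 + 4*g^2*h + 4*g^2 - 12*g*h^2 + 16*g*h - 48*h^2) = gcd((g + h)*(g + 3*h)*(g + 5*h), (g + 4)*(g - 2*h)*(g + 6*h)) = 1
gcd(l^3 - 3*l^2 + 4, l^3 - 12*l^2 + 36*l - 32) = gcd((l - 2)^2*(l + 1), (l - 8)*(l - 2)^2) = l^2 - 4*l + 4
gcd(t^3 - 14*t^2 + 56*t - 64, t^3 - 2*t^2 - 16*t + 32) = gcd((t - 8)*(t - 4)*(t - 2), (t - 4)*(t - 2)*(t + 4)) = t^2 - 6*t + 8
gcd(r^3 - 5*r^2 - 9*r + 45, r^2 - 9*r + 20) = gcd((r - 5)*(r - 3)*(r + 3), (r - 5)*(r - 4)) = r - 5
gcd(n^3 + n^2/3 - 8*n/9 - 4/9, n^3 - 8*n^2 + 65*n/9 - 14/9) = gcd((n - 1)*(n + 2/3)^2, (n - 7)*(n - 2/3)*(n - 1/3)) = 1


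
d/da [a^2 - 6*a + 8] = 2*a - 6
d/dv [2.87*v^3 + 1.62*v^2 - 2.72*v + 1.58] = 8.61*v^2 + 3.24*v - 2.72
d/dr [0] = 0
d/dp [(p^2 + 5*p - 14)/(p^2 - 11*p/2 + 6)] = 2*(-21*p^2 + 80*p - 94)/(4*p^4 - 44*p^3 + 169*p^2 - 264*p + 144)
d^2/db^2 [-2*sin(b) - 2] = 2*sin(b)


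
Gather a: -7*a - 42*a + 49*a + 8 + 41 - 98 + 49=0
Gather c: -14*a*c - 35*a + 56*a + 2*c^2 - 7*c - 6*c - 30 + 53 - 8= 21*a + 2*c^2 + c*(-14*a - 13) + 15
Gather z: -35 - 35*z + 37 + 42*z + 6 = 7*z + 8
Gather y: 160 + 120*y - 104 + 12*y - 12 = 132*y + 44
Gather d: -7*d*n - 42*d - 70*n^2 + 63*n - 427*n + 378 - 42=d*(-7*n - 42) - 70*n^2 - 364*n + 336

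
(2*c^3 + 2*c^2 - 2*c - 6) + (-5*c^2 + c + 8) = 2*c^3 - 3*c^2 - c + 2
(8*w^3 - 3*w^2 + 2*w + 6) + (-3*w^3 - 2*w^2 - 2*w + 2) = 5*w^3 - 5*w^2 + 8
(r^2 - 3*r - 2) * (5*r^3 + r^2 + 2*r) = 5*r^5 - 14*r^4 - 11*r^3 - 8*r^2 - 4*r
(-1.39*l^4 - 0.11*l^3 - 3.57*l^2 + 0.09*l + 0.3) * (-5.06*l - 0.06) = 7.0334*l^5 + 0.64*l^4 + 18.0708*l^3 - 0.2412*l^2 - 1.5234*l - 0.018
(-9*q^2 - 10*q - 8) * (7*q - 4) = -63*q^3 - 34*q^2 - 16*q + 32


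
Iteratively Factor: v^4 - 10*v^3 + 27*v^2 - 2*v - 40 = (v + 1)*(v^3 - 11*v^2 + 38*v - 40) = (v - 2)*(v + 1)*(v^2 - 9*v + 20) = (v - 4)*(v - 2)*(v + 1)*(v - 5)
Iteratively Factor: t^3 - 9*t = (t + 3)*(t^2 - 3*t) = (t - 3)*(t + 3)*(t)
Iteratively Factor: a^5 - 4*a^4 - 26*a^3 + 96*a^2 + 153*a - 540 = (a + 3)*(a^4 - 7*a^3 - 5*a^2 + 111*a - 180) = (a + 3)*(a + 4)*(a^3 - 11*a^2 + 39*a - 45) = (a - 3)*(a + 3)*(a + 4)*(a^2 - 8*a + 15) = (a - 3)^2*(a + 3)*(a + 4)*(a - 5)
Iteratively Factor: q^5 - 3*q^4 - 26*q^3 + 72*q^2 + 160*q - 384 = (q + 4)*(q^4 - 7*q^3 + 2*q^2 + 64*q - 96) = (q - 4)*(q + 4)*(q^3 - 3*q^2 - 10*q + 24) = (q - 4)*(q - 2)*(q + 4)*(q^2 - q - 12) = (q - 4)*(q - 2)*(q + 3)*(q + 4)*(q - 4)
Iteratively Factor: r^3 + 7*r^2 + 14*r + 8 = (r + 2)*(r^2 + 5*r + 4) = (r + 1)*(r + 2)*(r + 4)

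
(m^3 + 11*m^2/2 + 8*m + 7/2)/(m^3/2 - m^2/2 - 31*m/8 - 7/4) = 4*(2*m^3 + 11*m^2 + 16*m + 7)/(4*m^3 - 4*m^2 - 31*m - 14)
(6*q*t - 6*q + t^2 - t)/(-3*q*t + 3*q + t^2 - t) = (-6*q - t)/(3*q - t)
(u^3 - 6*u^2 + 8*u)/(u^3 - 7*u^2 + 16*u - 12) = u*(u - 4)/(u^2 - 5*u + 6)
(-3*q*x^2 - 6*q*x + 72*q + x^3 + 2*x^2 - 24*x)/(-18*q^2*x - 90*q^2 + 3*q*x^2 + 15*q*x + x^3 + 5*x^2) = (x^2 + 2*x - 24)/(6*q*x + 30*q + x^2 + 5*x)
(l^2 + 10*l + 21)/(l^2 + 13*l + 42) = (l + 3)/(l + 6)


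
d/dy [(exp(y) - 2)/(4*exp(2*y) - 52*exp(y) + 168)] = (-(exp(y) - 2)*(2*exp(y) - 13) + exp(2*y) - 13*exp(y) + 42)*exp(y)/(4*(exp(2*y) - 13*exp(y) + 42)^2)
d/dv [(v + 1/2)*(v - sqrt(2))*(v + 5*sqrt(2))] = 3*v^2 + v + 8*sqrt(2)*v - 10 + 2*sqrt(2)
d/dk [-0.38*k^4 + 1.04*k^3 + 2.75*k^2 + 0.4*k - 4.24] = -1.52*k^3 + 3.12*k^2 + 5.5*k + 0.4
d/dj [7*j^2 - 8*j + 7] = 14*j - 8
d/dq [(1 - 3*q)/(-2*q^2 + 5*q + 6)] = (-6*q^2 + 4*q - 23)/(4*q^4 - 20*q^3 + q^2 + 60*q + 36)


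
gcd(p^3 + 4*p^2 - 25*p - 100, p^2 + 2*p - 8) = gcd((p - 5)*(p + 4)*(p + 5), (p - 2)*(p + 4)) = p + 4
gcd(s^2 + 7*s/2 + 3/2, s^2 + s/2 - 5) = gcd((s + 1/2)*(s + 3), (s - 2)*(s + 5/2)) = 1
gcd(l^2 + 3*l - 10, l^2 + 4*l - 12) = l - 2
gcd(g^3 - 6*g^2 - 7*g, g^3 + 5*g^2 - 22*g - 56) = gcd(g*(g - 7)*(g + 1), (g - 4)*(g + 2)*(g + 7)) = 1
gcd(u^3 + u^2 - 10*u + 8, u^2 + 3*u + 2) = 1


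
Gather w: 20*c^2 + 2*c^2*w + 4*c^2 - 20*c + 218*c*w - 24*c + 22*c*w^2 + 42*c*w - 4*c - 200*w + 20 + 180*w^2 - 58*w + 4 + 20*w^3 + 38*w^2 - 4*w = 24*c^2 - 48*c + 20*w^3 + w^2*(22*c + 218) + w*(2*c^2 + 260*c - 262) + 24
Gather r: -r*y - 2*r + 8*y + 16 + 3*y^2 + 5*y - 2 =r*(-y - 2) + 3*y^2 + 13*y + 14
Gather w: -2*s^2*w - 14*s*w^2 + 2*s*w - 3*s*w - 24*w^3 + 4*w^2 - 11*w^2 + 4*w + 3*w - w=-24*w^3 + w^2*(-14*s - 7) + w*(-2*s^2 - s + 6)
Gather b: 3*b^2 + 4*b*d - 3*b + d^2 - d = 3*b^2 + b*(4*d - 3) + d^2 - d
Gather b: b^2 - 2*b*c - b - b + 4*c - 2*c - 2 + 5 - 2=b^2 + b*(-2*c - 2) + 2*c + 1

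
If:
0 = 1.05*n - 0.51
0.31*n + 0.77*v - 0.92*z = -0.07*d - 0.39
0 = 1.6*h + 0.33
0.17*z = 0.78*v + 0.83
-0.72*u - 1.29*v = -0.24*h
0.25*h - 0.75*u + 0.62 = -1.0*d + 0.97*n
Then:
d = 1.35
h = -0.21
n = 0.49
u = 1.93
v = -1.12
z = -0.24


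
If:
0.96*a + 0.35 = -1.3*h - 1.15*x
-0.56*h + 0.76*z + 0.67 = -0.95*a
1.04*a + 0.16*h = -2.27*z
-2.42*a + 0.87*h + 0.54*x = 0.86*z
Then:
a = 0.09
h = 1.18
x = -1.71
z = -0.12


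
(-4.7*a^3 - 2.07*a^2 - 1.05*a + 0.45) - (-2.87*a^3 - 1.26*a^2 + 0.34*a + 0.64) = -1.83*a^3 - 0.81*a^2 - 1.39*a - 0.19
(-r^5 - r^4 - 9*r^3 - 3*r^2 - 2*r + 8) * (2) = -2*r^5 - 2*r^4 - 18*r^3 - 6*r^2 - 4*r + 16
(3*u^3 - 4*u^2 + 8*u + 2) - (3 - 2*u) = 3*u^3 - 4*u^2 + 10*u - 1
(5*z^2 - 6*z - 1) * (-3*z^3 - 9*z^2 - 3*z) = -15*z^5 - 27*z^4 + 42*z^3 + 27*z^2 + 3*z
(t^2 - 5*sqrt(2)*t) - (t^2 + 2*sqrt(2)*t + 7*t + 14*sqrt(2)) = -7*sqrt(2)*t - 7*t - 14*sqrt(2)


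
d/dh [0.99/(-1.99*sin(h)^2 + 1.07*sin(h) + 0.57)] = (3.9402*sin(h) - 1.0593)*cos(h)/(-1.99*sin(h)^2 + 1.07*sin(h) + 0.57)^2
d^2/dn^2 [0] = 0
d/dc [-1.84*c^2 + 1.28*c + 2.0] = 1.28 - 3.68*c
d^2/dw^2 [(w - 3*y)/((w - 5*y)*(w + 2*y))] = 2*(-w^3 + 9*w^2*y - 57*w*y^2 + 87*y^3)/(-w^6 + 9*w^5*y + 3*w^4*y^2 - 153*w^3*y^3 - 30*w^2*y^4 + 900*w*y^5 + 1000*y^6)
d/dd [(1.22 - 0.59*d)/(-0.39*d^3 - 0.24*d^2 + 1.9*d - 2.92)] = (-0.4602*d^3 + 1.2858*d^2 + 0.5856*d - 0.5952)/(0.1521*d^6 + 0.1872*d^5 - 1.4244*d^4 + 1.3656*d^3 + 5.0116*d^2 - 11.096*d + 8.5264)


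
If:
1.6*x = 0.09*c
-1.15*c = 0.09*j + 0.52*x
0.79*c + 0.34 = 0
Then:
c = -0.43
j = 5.64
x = -0.02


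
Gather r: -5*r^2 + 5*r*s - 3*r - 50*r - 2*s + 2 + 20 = -5*r^2 + r*(5*s - 53) - 2*s + 22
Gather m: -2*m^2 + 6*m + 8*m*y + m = -2*m^2 + m*(8*y + 7)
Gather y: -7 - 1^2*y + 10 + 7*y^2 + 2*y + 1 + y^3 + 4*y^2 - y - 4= y^3 + 11*y^2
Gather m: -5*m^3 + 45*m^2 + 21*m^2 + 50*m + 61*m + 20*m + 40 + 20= -5*m^3 + 66*m^2 + 131*m + 60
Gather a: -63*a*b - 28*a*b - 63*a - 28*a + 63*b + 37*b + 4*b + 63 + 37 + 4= a*(-91*b - 91) + 104*b + 104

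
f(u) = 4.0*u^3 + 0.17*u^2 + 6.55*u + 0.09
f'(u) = 12.0*u^2 + 0.34*u + 6.55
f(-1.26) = -15.89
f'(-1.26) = 25.17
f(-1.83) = -35.84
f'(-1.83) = 46.11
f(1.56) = 25.91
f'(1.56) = 36.28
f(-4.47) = -383.05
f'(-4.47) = 244.80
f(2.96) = 124.70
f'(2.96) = 112.70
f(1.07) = 12.19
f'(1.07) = 20.65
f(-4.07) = -293.43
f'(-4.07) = 203.94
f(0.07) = 0.55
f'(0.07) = 6.63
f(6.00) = 909.51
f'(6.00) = 440.59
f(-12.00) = -6966.03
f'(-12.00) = 1730.47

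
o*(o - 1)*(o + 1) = o^3 - o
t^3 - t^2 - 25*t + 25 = (t - 5)*(t - 1)*(t + 5)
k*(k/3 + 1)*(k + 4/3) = k^3/3 + 13*k^2/9 + 4*k/3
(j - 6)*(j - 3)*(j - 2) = j^3 - 11*j^2 + 36*j - 36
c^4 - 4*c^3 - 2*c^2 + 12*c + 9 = (c - 3)^2*(c + 1)^2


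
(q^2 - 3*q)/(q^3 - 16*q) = (q - 3)/(q^2 - 16)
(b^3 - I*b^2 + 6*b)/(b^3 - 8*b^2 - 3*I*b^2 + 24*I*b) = (b + 2*I)/(b - 8)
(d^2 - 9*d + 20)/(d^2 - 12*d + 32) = (d - 5)/(d - 8)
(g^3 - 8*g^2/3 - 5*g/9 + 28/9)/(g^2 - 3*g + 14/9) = (3*g^2 - g - 4)/(3*g - 2)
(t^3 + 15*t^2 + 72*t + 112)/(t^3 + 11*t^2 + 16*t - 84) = (t^2 + 8*t + 16)/(t^2 + 4*t - 12)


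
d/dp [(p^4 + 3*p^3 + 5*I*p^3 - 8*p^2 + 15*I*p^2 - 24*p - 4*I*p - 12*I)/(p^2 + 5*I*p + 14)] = (2*p^5 + p^4*(3 + 20*I) + p^3*(6 + 30*I) + p^2*(75 + 174*I) + p*(-224 + 444*I) - 396 - 56*I)/(p^4 + 10*I*p^3 + 3*p^2 + 140*I*p + 196)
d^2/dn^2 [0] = 0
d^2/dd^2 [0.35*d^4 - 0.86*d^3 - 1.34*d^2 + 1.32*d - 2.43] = 4.2*d^2 - 5.16*d - 2.68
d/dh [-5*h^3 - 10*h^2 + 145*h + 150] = -15*h^2 - 20*h + 145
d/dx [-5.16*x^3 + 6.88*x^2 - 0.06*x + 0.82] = -15.48*x^2 + 13.76*x - 0.06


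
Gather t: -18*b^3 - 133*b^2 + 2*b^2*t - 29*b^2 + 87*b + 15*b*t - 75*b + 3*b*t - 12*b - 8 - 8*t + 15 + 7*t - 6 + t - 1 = -18*b^3 - 162*b^2 + t*(2*b^2 + 18*b)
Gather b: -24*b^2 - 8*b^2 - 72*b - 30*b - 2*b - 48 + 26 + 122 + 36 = -32*b^2 - 104*b + 136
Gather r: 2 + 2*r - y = 2*r - y + 2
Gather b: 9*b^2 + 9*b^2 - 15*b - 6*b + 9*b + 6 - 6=18*b^2 - 12*b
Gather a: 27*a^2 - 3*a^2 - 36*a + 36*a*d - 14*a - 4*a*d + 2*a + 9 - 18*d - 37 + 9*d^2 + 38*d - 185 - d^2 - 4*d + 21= 24*a^2 + a*(32*d - 48) + 8*d^2 + 16*d - 192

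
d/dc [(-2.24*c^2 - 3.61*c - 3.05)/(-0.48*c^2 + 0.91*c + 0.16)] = (-3.7712*c^2 - 3.6448*c + 2.1979)/(0.2304*c^4 - 0.8736*c^3 + 0.6745*c^2 + 0.2912*c + 0.0256)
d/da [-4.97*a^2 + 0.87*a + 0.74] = 0.87 - 9.94*a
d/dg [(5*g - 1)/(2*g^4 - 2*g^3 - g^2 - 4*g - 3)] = (-30*g^4 + 28*g^3 - g^2 - 2*g - 19)/(4*g^8 - 8*g^7 - 12*g^5 + 5*g^4 + 20*g^3 + 22*g^2 + 24*g + 9)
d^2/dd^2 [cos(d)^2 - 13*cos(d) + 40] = 13*cos(d) - 2*cos(2*d)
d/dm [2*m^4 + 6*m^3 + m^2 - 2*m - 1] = 8*m^3 + 18*m^2 + 2*m - 2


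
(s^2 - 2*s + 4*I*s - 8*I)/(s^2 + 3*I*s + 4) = (s - 2)/(s - I)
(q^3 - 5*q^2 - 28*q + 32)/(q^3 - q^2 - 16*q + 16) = (q - 8)/(q - 4)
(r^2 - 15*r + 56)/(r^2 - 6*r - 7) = (r - 8)/(r + 1)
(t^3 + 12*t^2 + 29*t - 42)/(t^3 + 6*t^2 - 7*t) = (t + 6)/t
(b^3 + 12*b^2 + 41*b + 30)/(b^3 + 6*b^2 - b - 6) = (b + 5)/(b - 1)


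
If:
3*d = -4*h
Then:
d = -4*h/3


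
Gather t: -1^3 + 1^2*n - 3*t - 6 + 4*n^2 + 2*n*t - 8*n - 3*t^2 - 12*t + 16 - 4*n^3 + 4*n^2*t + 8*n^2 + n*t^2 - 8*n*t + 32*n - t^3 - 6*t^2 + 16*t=-4*n^3 + 12*n^2 + 25*n - t^3 + t^2*(n - 9) + t*(4*n^2 - 6*n + 1) + 9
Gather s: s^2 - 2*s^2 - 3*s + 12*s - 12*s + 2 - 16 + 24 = -s^2 - 3*s + 10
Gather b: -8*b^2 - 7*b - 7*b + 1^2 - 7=-8*b^2 - 14*b - 6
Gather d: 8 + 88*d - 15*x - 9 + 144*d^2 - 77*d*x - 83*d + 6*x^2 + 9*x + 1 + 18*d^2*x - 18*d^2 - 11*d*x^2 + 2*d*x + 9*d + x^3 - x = d^2*(18*x + 126) + d*(-11*x^2 - 75*x + 14) + x^3 + 6*x^2 - 7*x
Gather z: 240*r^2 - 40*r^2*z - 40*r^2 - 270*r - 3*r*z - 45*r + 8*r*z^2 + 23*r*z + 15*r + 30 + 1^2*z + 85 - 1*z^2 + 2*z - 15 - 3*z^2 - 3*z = 200*r^2 - 300*r + z^2*(8*r - 4) + z*(-40*r^2 + 20*r) + 100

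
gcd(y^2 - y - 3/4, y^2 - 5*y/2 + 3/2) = y - 3/2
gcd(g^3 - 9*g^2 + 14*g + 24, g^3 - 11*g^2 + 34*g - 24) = g^2 - 10*g + 24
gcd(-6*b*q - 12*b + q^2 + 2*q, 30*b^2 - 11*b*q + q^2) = -6*b + q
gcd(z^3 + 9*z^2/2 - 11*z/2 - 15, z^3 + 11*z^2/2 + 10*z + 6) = z + 3/2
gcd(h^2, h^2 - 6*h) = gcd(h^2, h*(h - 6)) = h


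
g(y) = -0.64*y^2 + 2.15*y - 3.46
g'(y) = 2.15 - 1.28*y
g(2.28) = -1.88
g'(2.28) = -0.77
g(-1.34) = -7.49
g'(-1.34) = 3.87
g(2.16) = -1.80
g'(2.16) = -0.61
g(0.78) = -2.17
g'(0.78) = 1.15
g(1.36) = -1.72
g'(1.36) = 0.41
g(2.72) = -2.35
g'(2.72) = -1.33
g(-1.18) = -6.89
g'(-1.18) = 3.66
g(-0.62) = -5.04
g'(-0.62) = 2.94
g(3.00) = -2.77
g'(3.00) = -1.69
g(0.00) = -3.46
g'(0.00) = 2.15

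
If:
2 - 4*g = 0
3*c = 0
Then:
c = 0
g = 1/2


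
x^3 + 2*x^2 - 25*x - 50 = (x - 5)*(x + 2)*(x + 5)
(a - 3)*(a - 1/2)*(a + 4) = a^3 + a^2/2 - 25*a/2 + 6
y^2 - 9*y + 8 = (y - 8)*(y - 1)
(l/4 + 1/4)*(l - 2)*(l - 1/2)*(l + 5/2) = l^4/4 + l^3/4 - 21*l^2/16 - 11*l/16 + 5/8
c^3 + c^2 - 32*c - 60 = (c - 6)*(c + 2)*(c + 5)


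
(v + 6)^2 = v^2 + 12*v + 36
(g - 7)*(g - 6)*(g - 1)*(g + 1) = g^4 - 13*g^3 + 41*g^2 + 13*g - 42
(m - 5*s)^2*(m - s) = m^3 - 11*m^2*s + 35*m*s^2 - 25*s^3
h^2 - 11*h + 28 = (h - 7)*(h - 4)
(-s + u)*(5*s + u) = -5*s^2 + 4*s*u + u^2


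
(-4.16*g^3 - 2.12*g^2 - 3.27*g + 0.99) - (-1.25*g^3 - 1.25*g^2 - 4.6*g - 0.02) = -2.91*g^3 - 0.87*g^2 + 1.33*g + 1.01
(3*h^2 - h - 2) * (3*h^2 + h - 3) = 9*h^4 - 16*h^2 + h + 6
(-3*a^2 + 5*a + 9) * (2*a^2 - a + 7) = -6*a^4 + 13*a^3 - 8*a^2 + 26*a + 63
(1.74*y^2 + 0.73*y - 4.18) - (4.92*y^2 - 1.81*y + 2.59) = -3.18*y^2 + 2.54*y - 6.77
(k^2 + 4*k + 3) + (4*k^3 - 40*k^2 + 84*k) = 4*k^3 - 39*k^2 + 88*k + 3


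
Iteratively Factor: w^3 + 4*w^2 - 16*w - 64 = (w + 4)*(w^2 - 16) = (w + 4)^2*(w - 4)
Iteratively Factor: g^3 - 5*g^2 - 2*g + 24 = (g + 2)*(g^2 - 7*g + 12) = (g - 4)*(g + 2)*(g - 3)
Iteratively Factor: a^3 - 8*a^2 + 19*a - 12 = (a - 1)*(a^2 - 7*a + 12) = (a - 4)*(a - 1)*(a - 3)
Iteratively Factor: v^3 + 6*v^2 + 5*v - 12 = (v + 3)*(v^2 + 3*v - 4) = (v + 3)*(v + 4)*(v - 1)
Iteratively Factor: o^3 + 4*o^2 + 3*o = (o + 1)*(o^2 + 3*o) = (o + 1)*(o + 3)*(o)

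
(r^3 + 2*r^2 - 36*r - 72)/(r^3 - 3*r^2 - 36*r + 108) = (r + 2)/(r - 3)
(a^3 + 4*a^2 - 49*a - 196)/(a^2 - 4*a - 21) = (a^2 + 11*a + 28)/(a + 3)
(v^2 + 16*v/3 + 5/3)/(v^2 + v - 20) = (v + 1/3)/(v - 4)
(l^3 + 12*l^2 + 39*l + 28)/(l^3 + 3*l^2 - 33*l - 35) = (l + 4)/(l - 5)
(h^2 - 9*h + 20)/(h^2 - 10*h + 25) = (h - 4)/(h - 5)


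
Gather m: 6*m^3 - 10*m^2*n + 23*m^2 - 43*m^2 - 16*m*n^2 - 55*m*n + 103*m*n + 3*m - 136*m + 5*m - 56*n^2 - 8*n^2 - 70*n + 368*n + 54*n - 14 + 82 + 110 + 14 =6*m^3 + m^2*(-10*n - 20) + m*(-16*n^2 + 48*n - 128) - 64*n^2 + 352*n + 192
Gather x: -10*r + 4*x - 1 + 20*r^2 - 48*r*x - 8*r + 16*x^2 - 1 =20*r^2 - 18*r + 16*x^2 + x*(4 - 48*r) - 2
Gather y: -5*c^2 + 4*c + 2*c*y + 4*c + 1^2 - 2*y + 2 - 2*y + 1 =-5*c^2 + 8*c + y*(2*c - 4) + 4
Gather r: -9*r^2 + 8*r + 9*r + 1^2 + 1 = -9*r^2 + 17*r + 2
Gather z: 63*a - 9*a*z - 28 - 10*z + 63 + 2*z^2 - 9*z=63*a + 2*z^2 + z*(-9*a - 19) + 35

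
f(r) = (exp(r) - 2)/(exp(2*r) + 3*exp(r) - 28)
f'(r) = (exp(r) - 2)*(-2*exp(2*r) - 3*exp(r))/(exp(2*r) + 3*exp(r) - 28)^2 + exp(r)/(exp(2*r) + 3*exp(r) - 28) = (-(exp(r) - 2)*(2*exp(r) + 3) + exp(2*r) + 3*exp(r) - 28)*exp(r)/(exp(2*r) + 3*exp(r) - 28)^2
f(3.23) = 0.03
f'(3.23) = -0.03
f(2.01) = 0.11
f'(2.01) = -0.14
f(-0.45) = 0.05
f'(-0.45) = -0.02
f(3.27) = 0.03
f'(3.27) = -0.03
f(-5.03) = 0.07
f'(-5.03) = -0.00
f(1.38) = -7.17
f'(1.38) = -1147.32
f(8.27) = 0.00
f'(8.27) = -0.00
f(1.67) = 0.21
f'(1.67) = -0.59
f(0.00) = 0.04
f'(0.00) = -0.03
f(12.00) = 0.00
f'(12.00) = 0.00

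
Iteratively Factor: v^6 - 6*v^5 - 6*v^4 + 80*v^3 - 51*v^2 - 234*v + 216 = (v - 1)*(v^5 - 5*v^4 - 11*v^3 + 69*v^2 + 18*v - 216) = (v - 3)*(v - 1)*(v^4 - 2*v^3 - 17*v^2 + 18*v + 72) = (v - 3)*(v - 1)*(v + 2)*(v^3 - 4*v^2 - 9*v + 36) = (v - 3)^2*(v - 1)*(v + 2)*(v^2 - v - 12) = (v - 3)^2*(v - 1)*(v + 2)*(v + 3)*(v - 4)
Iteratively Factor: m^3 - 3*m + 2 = (m - 1)*(m^2 + m - 2) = (m - 1)^2*(m + 2)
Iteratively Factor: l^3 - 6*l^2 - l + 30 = (l - 3)*(l^2 - 3*l - 10) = (l - 5)*(l - 3)*(l + 2)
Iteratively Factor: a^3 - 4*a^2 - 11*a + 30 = (a - 2)*(a^2 - 2*a - 15) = (a - 5)*(a - 2)*(a + 3)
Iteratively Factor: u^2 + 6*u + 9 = (u + 3)*(u + 3)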